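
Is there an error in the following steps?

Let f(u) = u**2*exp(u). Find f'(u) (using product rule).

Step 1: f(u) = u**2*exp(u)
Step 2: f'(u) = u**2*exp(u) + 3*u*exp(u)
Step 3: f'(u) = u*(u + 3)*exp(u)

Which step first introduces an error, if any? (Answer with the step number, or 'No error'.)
Step 2

Step 2 is incorrect due to a wrong coefficient.
The step shows: u**2*exp(u) + 3*u*exp(u)
The correct value should be: u**2*exp(u) + 2*u*exp(u)

Explanation: The coefficient 2 was incorrectly written as 3: the term 2*u*exp(u) was incorrectly written as 3*u*exp(u)
The later steps are derived from this incorrect expression, so the error originates in Step 2.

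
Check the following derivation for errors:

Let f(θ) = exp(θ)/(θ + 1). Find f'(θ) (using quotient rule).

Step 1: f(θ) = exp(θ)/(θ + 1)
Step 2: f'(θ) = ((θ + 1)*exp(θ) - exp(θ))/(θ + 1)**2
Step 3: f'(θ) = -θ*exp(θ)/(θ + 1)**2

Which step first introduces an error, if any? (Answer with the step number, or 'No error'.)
Step 3

Step 3 is incorrect due to a sign flip.
The step shows: -θ*exp(θ)/(θ + 1)**2
The correct value should be: θ*exp(θ)/(θ + 1)**2

Explanation: The sign of the whole expression was flipped: the term θ*exp(θ)/(θ + 1)**2 was incorrectly written as -θ*exp(θ)/(θ + 1)**2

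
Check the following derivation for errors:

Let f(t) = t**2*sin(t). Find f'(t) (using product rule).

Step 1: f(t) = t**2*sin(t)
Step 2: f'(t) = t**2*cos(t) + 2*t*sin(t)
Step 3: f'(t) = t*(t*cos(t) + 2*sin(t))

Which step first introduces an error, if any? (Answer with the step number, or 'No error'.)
No error

All steps in this derivation are correct.
The final answer f'(t) = t*(t*cos(t) + 2*sin(t)) is valid.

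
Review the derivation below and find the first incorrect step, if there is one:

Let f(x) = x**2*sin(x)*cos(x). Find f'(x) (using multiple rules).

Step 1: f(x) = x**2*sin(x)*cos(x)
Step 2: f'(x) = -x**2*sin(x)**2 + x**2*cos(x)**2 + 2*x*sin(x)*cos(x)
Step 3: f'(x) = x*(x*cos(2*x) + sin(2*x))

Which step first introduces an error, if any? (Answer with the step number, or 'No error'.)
No error

All steps in this derivation are correct.
The final answer f'(x) = x*(x*cos(2*x) + sin(2*x)) is valid.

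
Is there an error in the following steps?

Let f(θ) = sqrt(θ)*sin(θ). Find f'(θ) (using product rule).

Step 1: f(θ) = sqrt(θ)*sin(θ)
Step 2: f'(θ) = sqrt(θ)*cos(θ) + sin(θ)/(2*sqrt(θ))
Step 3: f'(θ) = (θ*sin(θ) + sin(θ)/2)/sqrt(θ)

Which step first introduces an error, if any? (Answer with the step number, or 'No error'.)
Step 3

Step 3 is incorrect due to a wrong trig function.
The step shows: (θ*sin(θ) + sin(θ)/2)/sqrt(θ)
The correct value should be: (θ*cos(θ) + sin(θ)/2)/sqrt(θ)

Explanation: cos(θ) was incorrectly written as sin(θ): the term (θ*cos(θ) + sin(θ)/2)/sqrt(θ) was incorrectly written as (θ*sin(θ) + sin(θ)/2)/sqrt(θ)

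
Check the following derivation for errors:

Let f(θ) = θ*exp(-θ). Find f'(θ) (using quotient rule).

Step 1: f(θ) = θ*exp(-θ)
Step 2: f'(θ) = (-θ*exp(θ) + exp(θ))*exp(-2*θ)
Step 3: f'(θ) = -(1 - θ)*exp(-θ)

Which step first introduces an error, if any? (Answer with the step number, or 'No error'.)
Step 3

Step 3 is incorrect due to a sign flip.
The step shows: -(1 - θ)*exp(-θ)
The correct value should be: (1 - θ)*exp(-θ)

Explanation: The sign of the whole expression was flipped: the term (1 - θ)*exp(-θ) was incorrectly written as -(1 - θ)*exp(-θ)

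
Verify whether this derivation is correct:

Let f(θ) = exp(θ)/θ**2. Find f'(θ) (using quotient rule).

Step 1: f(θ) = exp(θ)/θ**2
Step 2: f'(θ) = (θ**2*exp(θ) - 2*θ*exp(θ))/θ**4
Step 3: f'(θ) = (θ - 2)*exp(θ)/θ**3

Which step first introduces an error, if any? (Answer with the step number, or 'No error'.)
No error

All steps in this derivation are correct.
The final answer f'(θ) = (θ - 2)*exp(θ)/θ**3 is valid.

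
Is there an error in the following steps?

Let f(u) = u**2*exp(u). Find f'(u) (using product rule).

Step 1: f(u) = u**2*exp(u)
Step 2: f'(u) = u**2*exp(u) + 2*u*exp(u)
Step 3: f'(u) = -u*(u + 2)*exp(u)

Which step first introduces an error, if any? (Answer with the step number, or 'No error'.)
Step 3

Step 3 is incorrect due to a sign flip.
The step shows: -u*(u + 2)*exp(u)
The correct value should be: u*(u + 2)*exp(u)

Explanation: The sign of the whole expression was flipped: the term u*(u + 2)*exp(u) was incorrectly written as -u*(u + 2)*exp(u)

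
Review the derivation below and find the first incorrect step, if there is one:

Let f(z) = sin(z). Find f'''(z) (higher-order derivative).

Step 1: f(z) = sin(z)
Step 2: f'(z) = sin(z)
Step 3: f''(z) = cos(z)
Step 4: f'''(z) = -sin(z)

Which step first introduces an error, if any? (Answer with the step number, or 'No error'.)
Step 2

Step 2 is incorrect due to a wrong trig function.
The step shows: sin(z)
The correct value should be: cos(z)

Explanation: cos(z) was incorrectly written as sin(z): the term cos(z) was incorrectly written as sin(z)
The later steps are derived from this incorrect expression, so the error originates in Step 2.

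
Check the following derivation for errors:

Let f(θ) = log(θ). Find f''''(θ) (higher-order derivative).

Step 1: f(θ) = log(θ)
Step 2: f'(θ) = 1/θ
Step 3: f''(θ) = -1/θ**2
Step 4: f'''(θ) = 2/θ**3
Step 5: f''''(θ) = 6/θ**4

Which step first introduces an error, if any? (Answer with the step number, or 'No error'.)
Step 5

Step 5 is incorrect due to a sign flip.
The step shows: 6/θ**4
The correct value should be: -6/θ**4

Explanation: The sign of the whole expression was flipped: the term -6/θ**4 was incorrectly written as 6/θ**4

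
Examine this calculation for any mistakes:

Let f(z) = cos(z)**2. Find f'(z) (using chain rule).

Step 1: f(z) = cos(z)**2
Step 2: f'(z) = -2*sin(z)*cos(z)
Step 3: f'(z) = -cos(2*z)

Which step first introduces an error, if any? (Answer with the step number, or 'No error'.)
Step 3

Step 3 is incorrect due to a wrong trig function.
The step shows: -cos(2*z)
The correct value should be: -sin(2*z)

Explanation: sin(2*z) was incorrectly written as cos(2*z): the term -sin(2*z) was incorrectly written as -cos(2*z)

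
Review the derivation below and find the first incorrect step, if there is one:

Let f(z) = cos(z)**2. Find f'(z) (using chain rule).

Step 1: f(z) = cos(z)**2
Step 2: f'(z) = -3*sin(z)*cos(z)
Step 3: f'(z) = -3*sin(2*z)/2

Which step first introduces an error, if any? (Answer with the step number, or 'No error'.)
Step 2

Step 2 is incorrect due to a wrong coefficient.
The step shows: -3*sin(z)*cos(z)
The correct value should be: -2*sin(z)*cos(z)

Explanation: The coefficient -2 was incorrectly written as -3: the term -2*sin(z)*cos(z) was incorrectly written as -3*sin(z)*cos(z)
The later steps are derived from this incorrect expression, so the error originates in Step 2.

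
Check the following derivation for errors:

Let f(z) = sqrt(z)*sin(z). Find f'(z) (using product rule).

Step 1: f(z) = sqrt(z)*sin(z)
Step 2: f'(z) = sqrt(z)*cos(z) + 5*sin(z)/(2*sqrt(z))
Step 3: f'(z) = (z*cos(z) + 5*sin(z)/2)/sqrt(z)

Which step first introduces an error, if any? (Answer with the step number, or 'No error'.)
Step 2

Step 2 is incorrect due to a wrong coefficient.
The step shows: sqrt(z)*cos(z) + 5*sin(z)/(2*sqrt(z))
The correct value should be: sqrt(z)*cos(z) + sin(z)/(2*sqrt(z))

Explanation: The coefficient 1/2 was incorrectly written as 5/2: the term sin(z)/(2*sqrt(z)) was incorrectly written as 5*sin(z)/(2*sqrt(z))
The later steps are derived from this incorrect expression, so the error originates in Step 2.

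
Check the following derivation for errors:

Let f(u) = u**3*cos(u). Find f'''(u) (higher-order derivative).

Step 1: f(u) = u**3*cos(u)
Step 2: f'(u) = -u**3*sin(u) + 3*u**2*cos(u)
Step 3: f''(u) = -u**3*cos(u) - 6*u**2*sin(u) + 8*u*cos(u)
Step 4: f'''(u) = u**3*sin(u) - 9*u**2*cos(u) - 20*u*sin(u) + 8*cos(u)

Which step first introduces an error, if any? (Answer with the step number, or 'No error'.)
Step 3

Step 3 is incorrect due to a wrong coefficient.
The step shows: -u**3*cos(u) - 6*u**2*sin(u) + 8*u*cos(u)
The correct value should be: -u**3*cos(u) - 6*u**2*sin(u) + 6*u*cos(u)

Explanation: The coefficient 6 was incorrectly written as 8: the term 6*u*cos(u) was incorrectly written as 8*u*cos(u)
The later steps are derived from this incorrect expression, so the error originates in Step 3.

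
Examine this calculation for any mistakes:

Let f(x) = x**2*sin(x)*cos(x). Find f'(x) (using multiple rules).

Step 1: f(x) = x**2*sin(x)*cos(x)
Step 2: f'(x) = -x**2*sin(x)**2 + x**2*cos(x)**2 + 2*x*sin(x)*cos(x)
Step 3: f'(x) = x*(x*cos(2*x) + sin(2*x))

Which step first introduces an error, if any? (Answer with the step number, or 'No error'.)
No error

All steps in this derivation are correct.
The final answer f'(x) = x*(x*cos(2*x) + sin(2*x)) is valid.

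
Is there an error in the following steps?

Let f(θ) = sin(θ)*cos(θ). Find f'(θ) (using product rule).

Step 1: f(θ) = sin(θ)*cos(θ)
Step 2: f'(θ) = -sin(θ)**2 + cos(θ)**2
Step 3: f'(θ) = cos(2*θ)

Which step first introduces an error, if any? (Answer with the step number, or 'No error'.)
No error

All steps in this derivation are correct.
The final answer f'(θ) = cos(2*θ) is valid.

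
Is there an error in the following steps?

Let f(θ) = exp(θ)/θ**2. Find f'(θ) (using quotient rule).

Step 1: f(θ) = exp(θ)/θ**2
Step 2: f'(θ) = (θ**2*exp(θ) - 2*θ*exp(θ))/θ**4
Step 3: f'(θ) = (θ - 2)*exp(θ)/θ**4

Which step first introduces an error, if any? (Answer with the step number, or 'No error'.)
Step 3

Step 3 is incorrect due to a wrong exponent.
The step shows: (θ - 2)*exp(θ)/θ**4
The correct value should be: (θ - 2)*exp(θ)/θ**3

Explanation: The exponent -3 on θ was incorrectly written as -4: the term (θ - 2)*exp(θ)/θ**3 was incorrectly written as (θ - 2)*exp(θ)/θ**4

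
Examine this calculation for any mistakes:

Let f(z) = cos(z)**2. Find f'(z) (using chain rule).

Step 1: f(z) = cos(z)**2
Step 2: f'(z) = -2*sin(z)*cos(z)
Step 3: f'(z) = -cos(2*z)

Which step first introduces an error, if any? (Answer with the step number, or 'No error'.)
Step 3

Step 3 is incorrect due to a wrong trig function.
The step shows: -cos(2*z)
The correct value should be: -sin(2*z)

Explanation: sin(2*z) was incorrectly written as cos(2*z): the term -sin(2*z) was incorrectly written as -cos(2*z)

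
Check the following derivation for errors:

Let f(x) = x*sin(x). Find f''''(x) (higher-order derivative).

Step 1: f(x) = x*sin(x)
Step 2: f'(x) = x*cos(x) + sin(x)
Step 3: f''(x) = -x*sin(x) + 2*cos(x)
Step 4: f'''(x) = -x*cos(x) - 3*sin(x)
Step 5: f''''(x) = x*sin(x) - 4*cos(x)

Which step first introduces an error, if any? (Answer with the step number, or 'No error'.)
No error

All steps in this derivation are correct.
The final answer f''''(x) = x*sin(x) - 4*cos(x) is valid.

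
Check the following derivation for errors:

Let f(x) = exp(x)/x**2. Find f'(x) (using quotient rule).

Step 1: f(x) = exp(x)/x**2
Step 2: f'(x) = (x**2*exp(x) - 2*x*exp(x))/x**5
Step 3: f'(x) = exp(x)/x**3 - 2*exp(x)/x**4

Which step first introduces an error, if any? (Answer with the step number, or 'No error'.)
Step 2

Step 2 is incorrect due to a wrong exponent.
The step shows: (x**2*exp(x) - 2*x*exp(x))/x**5
The correct value should be: (x**2*exp(x) - 2*x*exp(x))/x**4

Explanation: The exponent -4 on x was incorrectly written as -5: the term (x**2*exp(x) - 2*x*exp(x))/x**4 was incorrectly written as (x**2*exp(x) - 2*x*exp(x))/x**5
The later steps are derived from this incorrect expression, so the error originates in Step 2.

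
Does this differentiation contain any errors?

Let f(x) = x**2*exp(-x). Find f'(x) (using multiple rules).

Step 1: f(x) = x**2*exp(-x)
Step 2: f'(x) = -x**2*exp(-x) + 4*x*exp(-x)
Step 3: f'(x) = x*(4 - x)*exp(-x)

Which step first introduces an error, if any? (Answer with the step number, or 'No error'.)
Step 2

Step 2 is incorrect due to a wrong coefficient.
The step shows: -x**2*exp(-x) + 4*x*exp(-x)
The correct value should be: -x**2*exp(-x) + 2*x*exp(-x)

Explanation: The coefficient 2 was incorrectly written as 4: the term 2*x*exp(-x) was incorrectly written as 4*x*exp(-x)
The later steps are derived from this incorrect expression, so the error originates in Step 2.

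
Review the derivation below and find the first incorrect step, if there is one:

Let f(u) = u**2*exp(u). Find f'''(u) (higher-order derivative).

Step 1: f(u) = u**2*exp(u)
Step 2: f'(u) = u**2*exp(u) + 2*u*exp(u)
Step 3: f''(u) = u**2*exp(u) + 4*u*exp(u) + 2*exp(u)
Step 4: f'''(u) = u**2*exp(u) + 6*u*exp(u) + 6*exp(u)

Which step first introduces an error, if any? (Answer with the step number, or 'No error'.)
No error

All steps in this derivation are correct.
The final answer f'''(u) = u**2*exp(u) + 6*u*exp(u) + 6*exp(u) is valid.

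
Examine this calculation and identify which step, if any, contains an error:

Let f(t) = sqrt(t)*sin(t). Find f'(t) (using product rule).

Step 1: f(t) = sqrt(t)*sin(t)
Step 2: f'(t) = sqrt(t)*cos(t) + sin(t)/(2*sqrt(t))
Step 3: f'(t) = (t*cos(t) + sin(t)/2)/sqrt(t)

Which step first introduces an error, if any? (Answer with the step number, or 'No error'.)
No error

All steps in this derivation are correct.
The final answer f'(t) = (t*cos(t) + sin(t)/2)/sqrt(t) is valid.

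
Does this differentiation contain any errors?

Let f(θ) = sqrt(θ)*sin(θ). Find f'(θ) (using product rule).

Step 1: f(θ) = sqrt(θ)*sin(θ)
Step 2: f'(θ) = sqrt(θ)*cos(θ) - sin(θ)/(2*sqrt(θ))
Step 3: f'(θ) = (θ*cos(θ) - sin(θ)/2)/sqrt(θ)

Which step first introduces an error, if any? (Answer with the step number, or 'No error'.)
Step 2

Step 2 is incorrect due to a sign flip.
The step shows: sqrt(θ)*cos(θ) - sin(θ)/(2*sqrt(θ))
The correct value should be: sqrt(θ)*cos(θ) + sin(θ)/(2*sqrt(θ))

Explanation: The sign of one term was flipped: the term sin(θ)/(2*sqrt(θ)) was incorrectly written as -sin(θ)/(2*sqrt(θ))
The later steps are derived from this incorrect expression, so the error originates in Step 2.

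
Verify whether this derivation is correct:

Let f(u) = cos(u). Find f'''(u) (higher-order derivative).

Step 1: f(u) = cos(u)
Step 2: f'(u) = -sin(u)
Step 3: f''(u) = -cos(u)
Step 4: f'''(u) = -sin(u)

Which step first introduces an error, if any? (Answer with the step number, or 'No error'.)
Step 4

Step 4 is incorrect due to a sign flip.
The step shows: -sin(u)
The correct value should be: sin(u)

Explanation: The sign of the whole expression was flipped: the term sin(u) was incorrectly written as -sin(u)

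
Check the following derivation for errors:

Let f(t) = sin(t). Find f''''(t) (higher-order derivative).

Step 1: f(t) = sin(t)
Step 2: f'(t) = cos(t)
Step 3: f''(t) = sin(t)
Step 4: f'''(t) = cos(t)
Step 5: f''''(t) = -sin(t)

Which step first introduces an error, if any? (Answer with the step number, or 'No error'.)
Step 3

Step 3 is incorrect due to a sign flip.
The step shows: sin(t)
The correct value should be: -sin(t)

Explanation: The sign of the whole expression was flipped: the term -sin(t) was incorrectly written as sin(t)
The later steps are derived from this incorrect expression, so the error originates in Step 3.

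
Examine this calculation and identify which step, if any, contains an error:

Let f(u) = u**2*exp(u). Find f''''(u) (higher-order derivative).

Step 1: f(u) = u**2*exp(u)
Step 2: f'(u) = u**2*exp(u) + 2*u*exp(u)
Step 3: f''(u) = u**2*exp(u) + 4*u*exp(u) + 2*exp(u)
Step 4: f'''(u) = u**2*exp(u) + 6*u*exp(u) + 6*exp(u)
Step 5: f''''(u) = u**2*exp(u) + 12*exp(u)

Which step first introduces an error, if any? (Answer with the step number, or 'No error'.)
Step 5

Step 5 is incorrect due to a dropped term.
The step shows: u**2*exp(u) + 12*exp(u)
The correct value should be: u**2*exp(u) + 8*u*exp(u) + 12*exp(u)

Explanation: A term was dropped: the term 8*u*exp(u) was incorrectly omitted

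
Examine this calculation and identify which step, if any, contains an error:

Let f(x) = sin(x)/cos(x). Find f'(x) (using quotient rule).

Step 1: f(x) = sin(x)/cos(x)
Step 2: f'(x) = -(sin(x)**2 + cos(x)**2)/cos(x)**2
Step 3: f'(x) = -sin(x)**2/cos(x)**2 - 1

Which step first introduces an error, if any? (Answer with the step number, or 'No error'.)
Step 2

Step 2 is incorrect due to a sign flip.
The step shows: -(sin(x)**2 + cos(x)**2)/cos(x)**2
The correct value should be: (sin(x)**2 + cos(x)**2)/cos(x)**2

Explanation: The sign of the whole expression was flipped: the term (sin(x)**2 + cos(x)**2)/cos(x)**2 was incorrectly written as -(sin(x)**2 + cos(x)**2)/cos(x)**2
The later steps are derived from this incorrect expression, so the error originates in Step 2.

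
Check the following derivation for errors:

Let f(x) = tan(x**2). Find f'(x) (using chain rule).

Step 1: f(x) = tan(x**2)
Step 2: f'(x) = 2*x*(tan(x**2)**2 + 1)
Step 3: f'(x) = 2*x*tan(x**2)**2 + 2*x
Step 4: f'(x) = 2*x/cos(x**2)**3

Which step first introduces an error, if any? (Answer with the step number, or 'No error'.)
Step 4

Step 4 is incorrect due to a wrong exponent.
The step shows: 2*x/cos(x**2)**3
The correct value should be: 2*x/cos(x**2)**2

Explanation: The exponent -2 on cos(x**2) was incorrectly written as -3: the term 2*x/cos(x**2)**2 was incorrectly written as 2*x/cos(x**2)**3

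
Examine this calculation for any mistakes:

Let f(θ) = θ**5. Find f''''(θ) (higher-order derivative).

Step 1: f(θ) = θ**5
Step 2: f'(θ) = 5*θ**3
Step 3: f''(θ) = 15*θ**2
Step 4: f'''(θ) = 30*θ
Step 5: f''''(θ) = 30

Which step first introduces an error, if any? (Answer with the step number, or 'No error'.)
Step 2

Step 2 is incorrect due to a wrong exponent.
The step shows: 5*θ**3
The correct value should be: 5*θ**4

Explanation: The exponent 4 on θ was incorrectly written as 3: the term 5*θ**4 was incorrectly written as 5*θ**3
The later steps are derived from this incorrect expression, so the error originates in Step 2.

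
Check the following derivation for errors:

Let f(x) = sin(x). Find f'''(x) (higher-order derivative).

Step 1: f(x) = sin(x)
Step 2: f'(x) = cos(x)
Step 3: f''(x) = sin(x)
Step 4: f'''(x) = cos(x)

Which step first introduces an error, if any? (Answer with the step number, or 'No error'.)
Step 3

Step 3 is incorrect due to a sign flip.
The step shows: sin(x)
The correct value should be: -sin(x)

Explanation: The sign of the whole expression was flipped: the term -sin(x) was incorrectly written as sin(x)
The later steps are derived from this incorrect expression, so the error originates in Step 3.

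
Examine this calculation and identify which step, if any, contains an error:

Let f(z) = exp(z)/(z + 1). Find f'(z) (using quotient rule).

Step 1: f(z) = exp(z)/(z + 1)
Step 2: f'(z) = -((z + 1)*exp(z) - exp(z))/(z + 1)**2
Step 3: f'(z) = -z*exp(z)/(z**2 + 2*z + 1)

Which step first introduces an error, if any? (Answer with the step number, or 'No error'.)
Step 2

Step 2 is incorrect due to a sign flip.
The step shows: -((z + 1)*exp(z) - exp(z))/(z + 1)**2
The correct value should be: ((z + 1)*exp(z) - exp(z))/(z + 1)**2

Explanation: The sign of the whole expression was flipped: the term ((z + 1)*exp(z) - exp(z))/(z + 1)**2 was incorrectly written as -((z + 1)*exp(z) - exp(z))/(z + 1)**2
The later steps are derived from this incorrect expression, so the error originates in Step 2.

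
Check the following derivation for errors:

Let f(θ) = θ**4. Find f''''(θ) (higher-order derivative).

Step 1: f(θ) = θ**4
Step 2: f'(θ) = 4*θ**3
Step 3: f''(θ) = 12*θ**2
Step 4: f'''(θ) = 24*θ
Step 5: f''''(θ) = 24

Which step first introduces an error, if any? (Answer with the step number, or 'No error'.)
No error

All steps in this derivation are correct.
The final answer f''''(θ) = 24 is valid.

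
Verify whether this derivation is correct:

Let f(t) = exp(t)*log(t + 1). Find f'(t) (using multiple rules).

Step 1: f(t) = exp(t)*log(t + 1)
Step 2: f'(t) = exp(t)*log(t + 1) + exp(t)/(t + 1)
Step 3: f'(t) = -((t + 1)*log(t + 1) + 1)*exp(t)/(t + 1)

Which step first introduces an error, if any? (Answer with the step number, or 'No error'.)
Step 3

Step 3 is incorrect due to a sign flip.
The step shows: -((t + 1)*log(t + 1) + 1)*exp(t)/(t + 1)
The correct value should be: ((t + 1)*log(t + 1) + 1)*exp(t)/(t + 1)

Explanation: The sign of the whole expression was flipped: the term ((t + 1)*log(t + 1) + 1)*exp(t)/(t + 1) was incorrectly written as -((t + 1)*log(t + 1) + 1)*exp(t)/(t + 1)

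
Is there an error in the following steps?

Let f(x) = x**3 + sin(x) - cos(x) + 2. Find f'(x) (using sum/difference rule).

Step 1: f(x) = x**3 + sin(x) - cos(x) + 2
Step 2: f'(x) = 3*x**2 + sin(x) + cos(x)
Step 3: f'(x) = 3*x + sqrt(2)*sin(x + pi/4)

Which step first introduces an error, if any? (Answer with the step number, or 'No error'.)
Step 3

Step 3 is incorrect due to a wrong exponent.
The step shows: 3*x + sqrt(2)*sin(x + pi/4)
The correct value should be: 3*x**2 + sqrt(2)*sin(x + pi/4)

Explanation: The exponent 2 on x was incorrectly written as 1: the term 3*x**2 was incorrectly written as 3*x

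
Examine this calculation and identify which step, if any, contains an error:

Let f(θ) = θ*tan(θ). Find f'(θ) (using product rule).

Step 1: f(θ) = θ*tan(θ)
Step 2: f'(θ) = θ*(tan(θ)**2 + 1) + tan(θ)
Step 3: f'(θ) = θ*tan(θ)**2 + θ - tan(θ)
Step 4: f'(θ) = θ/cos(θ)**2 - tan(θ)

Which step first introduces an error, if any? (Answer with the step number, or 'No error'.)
Step 3

Step 3 is incorrect due to a sign flip.
The step shows: θ*tan(θ)**2 + θ - tan(θ)
The correct value should be: θ*tan(θ)**2 + θ + tan(θ)

Explanation: The sign of one term was flipped: the term tan(θ) was incorrectly written as -tan(θ)
The later steps are derived from this incorrect expression, so the error originates in Step 3.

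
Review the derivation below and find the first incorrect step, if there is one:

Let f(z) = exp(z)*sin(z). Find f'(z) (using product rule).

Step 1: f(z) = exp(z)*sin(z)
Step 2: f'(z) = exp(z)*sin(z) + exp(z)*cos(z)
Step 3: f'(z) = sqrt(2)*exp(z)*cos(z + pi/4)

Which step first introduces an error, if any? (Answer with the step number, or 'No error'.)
Step 3

Step 3 is incorrect due to a wrong trig function.
The step shows: sqrt(2)*exp(z)*cos(z + pi/4)
The correct value should be: sqrt(2)*exp(z)*sin(z + pi/4)

Explanation: sin(z + pi/4) was incorrectly written as cos(z + pi/4): the term sqrt(2)*exp(z)*sin(z + pi/4) was incorrectly written as sqrt(2)*exp(z)*cos(z + pi/4)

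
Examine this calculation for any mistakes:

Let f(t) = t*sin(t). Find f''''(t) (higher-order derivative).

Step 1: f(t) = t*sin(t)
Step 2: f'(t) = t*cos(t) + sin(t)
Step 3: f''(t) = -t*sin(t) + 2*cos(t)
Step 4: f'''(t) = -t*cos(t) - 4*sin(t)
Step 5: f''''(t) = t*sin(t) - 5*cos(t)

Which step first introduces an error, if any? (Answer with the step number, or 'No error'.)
Step 4

Step 4 is incorrect due to a wrong coefficient.
The step shows: -t*cos(t) - 4*sin(t)
The correct value should be: -t*cos(t) - 3*sin(t)

Explanation: The coefficient -3 was incorrectly written as -4: the term -3*sin(t) was incorrectly written as -4*sin(t)
The later steps are derived from this incorrect expression, so the error originates in Step 4.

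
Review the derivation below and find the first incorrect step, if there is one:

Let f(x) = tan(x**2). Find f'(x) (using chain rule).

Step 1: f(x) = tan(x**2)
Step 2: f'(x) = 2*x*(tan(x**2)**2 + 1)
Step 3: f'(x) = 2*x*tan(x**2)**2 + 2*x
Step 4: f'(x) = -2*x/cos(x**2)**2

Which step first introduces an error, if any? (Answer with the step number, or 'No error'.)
Step 4

Step 4 is incorrect due to a sign flip.
The step shows: -2*x/cos(x**2)**2
The correct value should be: 2*x/cos(x**2)**2

Explanation: The sign of the whole expression was flipped: the term 2*x/cos(x**2)**2 was incorrectly written as -2*x/cos(x**2)**2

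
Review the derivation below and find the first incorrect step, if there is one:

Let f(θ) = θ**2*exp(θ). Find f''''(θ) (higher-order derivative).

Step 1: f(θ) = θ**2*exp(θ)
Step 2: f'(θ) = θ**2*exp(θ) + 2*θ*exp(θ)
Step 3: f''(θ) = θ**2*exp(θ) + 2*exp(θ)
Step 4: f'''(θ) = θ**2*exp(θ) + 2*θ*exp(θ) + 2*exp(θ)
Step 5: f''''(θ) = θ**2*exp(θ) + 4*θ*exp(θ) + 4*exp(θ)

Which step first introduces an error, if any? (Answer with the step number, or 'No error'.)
Step 3

Step 3 is incorrect due to a dropped term.
The step shows: θ**2*exp(θ) + 2*exp(θ)
The correct value should be: θ**2*exp(θ) + 4*θ*exp(θ) + 2*exp(θ)

Explanation: A term was dropped: the term 4*θ*exp(θ) was incorrectly omitted
The later steps are derived from this incorrect expression, so the error originates in Step 3.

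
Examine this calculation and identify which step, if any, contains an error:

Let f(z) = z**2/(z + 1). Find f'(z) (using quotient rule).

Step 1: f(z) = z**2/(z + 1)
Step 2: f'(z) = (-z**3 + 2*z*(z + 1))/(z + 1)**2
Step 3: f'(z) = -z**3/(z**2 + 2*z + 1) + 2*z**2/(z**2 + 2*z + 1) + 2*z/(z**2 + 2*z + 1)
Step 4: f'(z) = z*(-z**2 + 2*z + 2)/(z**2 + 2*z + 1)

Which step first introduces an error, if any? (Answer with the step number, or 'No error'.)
Step 2

Step 2 is incorrect due to a wrong exponent.
The step shows: (-z**3 + 2*z*(z + 1))/(z + 1)**2
The correct value should be: (-z**2 + 2*z*(z + 1))/(z + 1)**2

Explanation: The exponent 2 on z was incorrectly written as 3: the term (-z**2 + 2*z*(z + 1))/(z + 1)**2 was incorrectly written as (-z**3 + 2*z*(z + 1))/(z + 1)**2
The later steps are derived from this incorrect expression, so the error originates in Step 2.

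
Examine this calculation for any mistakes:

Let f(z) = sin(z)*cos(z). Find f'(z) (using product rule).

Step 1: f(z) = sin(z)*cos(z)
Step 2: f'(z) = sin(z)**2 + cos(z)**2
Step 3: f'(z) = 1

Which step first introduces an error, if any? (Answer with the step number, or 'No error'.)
Step 2

Step 2 is incorrect due to a sign flip.
The step shows: sin(z)**2 + cos(z)**2
The correct value should be: -sin(z)**2 + cos(z)**2

Explanation: The sign of one term was flipped: the term -sin(z)**2 was incorrectly written as sin(z)**2
The later steps are derived from this incorrect expression, so the error originates in Step 2.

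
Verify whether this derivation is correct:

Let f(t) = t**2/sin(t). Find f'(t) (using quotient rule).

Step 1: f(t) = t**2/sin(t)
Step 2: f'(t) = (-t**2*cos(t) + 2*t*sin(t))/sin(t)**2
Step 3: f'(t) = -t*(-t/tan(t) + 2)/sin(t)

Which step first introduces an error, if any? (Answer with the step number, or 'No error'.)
Step 3

Step 3 is incorrect due to a sign flip.
The step shows: -t*(-t/tan(t) + 2)/sin(t)
The correct value should be: t*(-t/tan(t) + 2)/sin(t)

Explanation: The sign of the whole expression was flipped: the term t*(-t/tan(t) + 2)/sin(t) was incorrectly written as -t*(-t/tan(t) + 2)/sin(t)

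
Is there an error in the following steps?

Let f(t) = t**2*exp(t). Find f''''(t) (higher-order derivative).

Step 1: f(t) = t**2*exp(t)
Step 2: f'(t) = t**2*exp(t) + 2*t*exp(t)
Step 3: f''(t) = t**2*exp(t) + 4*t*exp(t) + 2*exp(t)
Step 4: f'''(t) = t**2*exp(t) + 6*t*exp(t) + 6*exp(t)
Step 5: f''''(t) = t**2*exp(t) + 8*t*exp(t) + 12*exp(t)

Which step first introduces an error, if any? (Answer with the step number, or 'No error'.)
No error

All steps in this derivation are correct.
The final answer f''''(t) = t**2*exp(t) + 8*t*exp(t) + 12*exp(t) is valid.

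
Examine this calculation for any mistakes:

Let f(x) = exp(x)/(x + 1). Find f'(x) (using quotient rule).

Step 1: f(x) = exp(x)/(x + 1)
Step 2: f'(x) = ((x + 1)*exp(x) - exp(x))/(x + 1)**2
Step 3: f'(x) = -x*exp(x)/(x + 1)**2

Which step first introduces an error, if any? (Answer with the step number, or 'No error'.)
Step 3

Step 3 is incorrect due to a sign flip.
The step shows: -x*exp(x)/(x + 1)**2
The correct value should be: x*exp(x)/(x + 1)**2

Explanation: The sign of the whole expression was flipped: the term x*exp(x)/(x + 1)**2 was incorrectly written as -x*exp(x)/(x + 1)**2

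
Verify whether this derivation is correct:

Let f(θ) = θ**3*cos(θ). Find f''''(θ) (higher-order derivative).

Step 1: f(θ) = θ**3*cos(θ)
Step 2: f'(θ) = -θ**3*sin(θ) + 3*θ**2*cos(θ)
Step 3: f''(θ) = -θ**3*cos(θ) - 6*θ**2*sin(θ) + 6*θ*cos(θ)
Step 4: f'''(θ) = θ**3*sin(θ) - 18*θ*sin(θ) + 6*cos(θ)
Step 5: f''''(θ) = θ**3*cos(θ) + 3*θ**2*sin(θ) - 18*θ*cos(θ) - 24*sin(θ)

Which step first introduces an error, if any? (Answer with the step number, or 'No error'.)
Step 4

Step 4 is incorrect due to a dropped term.
The step shows: θ**3*sin(θ) - 18*θ*sin(θ) + 6*cos(θ)
The correct value should be: θ**3*sin(θ) - 9*θ**2*cos(θ) - 18*θ*sin(θ) + 6*cos(θ)

Explanation: A term was dropped: the term -9*θ**2*cos(θ) was incorrectly omitted
The later steps are derived from this incorrect expression, so the error originates in Step 4.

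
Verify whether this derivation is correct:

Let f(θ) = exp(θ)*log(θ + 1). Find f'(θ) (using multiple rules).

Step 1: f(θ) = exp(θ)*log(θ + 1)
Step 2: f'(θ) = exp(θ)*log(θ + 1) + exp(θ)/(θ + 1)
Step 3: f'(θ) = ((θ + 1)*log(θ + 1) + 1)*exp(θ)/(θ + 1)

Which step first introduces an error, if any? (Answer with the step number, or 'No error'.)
No error

All steps in this derivation are correct.
The final answer f'(θ) = ((θ + 1)*log(θ + 1) + 1)*exp(θ)/(θ + 1) is valid.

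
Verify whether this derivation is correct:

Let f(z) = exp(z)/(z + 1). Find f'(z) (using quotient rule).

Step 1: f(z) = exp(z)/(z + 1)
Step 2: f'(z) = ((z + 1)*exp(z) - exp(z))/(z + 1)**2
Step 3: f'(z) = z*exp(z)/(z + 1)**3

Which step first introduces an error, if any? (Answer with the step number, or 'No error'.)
Step 3

Step 3 is incorrect due to a wrong exponent.
The step shows: z*exp(z)/(z + 1)**3
The correct value should be: z*exp(z)/(z + 1)**2

Explanation: The exponent -2 on z + 1 was incorrectly written as -3: the term z*exp(z)/(z + 1)**2 was incorrectly written as z*exp(z)/(z + 1)**3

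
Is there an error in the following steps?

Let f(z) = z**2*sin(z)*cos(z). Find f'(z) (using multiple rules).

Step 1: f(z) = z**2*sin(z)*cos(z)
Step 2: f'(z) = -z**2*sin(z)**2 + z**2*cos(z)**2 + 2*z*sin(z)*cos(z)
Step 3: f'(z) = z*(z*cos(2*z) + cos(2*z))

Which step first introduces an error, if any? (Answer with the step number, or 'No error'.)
Step 3

Step 3 is incorrect due to a wrong trig function.
The step shows: z*(z*cos(2*z) + cos(2*z))
The correct value should be: z*(z*cos(2*z) + sin(2*z))

Explanation: sin(2*z) was incorrectly written as cos(2*z): the term z*(z*cos(2*z) + sin(2*z)) was incorrectly written as z*(z*cos(2*z) + cos(2*z))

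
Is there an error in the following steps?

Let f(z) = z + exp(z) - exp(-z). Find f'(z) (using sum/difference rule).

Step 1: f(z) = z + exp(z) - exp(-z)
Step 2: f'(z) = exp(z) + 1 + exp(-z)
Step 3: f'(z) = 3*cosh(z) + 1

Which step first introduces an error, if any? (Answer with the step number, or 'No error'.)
Step 3

Step 3 is incorrect due to a wrong coefficient.
The step shows: 3*cosh(z) + 1
The correct value should be: 2*cosh(z) + 1

Explanation: The coefficient 2 was incorrectly written as 3: the term 2*cosh(z) was incorrectly written as 3*cosh(z)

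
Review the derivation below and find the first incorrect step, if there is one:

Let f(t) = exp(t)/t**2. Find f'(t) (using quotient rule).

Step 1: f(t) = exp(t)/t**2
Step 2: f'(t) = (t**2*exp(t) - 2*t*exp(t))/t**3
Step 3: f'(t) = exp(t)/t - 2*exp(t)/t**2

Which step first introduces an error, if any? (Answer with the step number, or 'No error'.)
Step 2

Step 2 is incorrect due to a wrong exponent.
The step shows: (t**2*exp(t) - 2*t*exp(t))/t**3
The correct value should be: (t**2*exp(t) - 2*t*exp(t))/t**4

Explanation: The exponent -4 on t was incorrectly written as -3: the term (t**2*exp(t) - 2*t*exp(t))/t**4 was incorrectly written as (t**2*exp(t) - 2*t*exp(t))/t**3
The later steps are derived from this incorrect expression, so the error originates in Step 2.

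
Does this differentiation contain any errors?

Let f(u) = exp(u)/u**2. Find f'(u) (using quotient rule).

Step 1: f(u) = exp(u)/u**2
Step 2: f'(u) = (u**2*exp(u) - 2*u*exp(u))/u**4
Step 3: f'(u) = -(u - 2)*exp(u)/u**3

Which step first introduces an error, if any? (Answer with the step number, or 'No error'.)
Step 3

Step 3 is incorrect due to a sign flip.
The step shows: -(u - 2)*exp(u)/u**3
The correct value should be: (u - 2)*exp(u)/u**3

Explanation: The sign of the whole expression was flipped: the term (u - 2)*exp(u)/u**3 was incorrectly written as -(u - 2)*exp(u)/u**3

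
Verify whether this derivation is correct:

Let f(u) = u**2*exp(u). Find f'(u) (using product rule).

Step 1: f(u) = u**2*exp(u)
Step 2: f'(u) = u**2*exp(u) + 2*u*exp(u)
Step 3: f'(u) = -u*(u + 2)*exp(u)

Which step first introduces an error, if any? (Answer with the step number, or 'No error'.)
Step 3

Step 3 is incorrect due to a sign flip.
The step shows: -u*(u + 2)*exp(u)
The correct value should be: u*(u + 2)*exp(u)

Explanation: The sign of the whole expression was flipped: the term u*(u + 2)*exp(u) was incorrectly written as -u*(u + 2)*exp(u)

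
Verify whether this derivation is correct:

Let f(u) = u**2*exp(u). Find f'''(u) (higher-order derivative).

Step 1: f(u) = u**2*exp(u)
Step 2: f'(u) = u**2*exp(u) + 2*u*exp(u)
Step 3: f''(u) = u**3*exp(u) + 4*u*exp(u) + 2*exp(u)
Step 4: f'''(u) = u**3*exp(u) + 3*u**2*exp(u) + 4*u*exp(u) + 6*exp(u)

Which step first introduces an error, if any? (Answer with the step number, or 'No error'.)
Step 3

Step 3 is incorrect due to a wrong exponent.
The step shows: u**3*exp(u) + 4*u*exp(u) + 2*exp(u)
The correct value should be: u**2*exp(u) + 4*u*exp(u) + 2*exp(u)

Explanation: The exponent 2 on u was incorrectly written as 3: the term u**2*exp(u) was incorrectly written as u**3*exp(u)
The later steps are derived from this incorrect expression, so the error originates in Step 3.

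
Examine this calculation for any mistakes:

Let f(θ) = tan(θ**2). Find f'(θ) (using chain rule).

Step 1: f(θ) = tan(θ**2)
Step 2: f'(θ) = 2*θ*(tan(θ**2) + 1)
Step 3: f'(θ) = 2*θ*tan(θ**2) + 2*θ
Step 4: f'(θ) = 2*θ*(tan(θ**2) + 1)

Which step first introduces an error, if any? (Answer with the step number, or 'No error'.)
Step 2

Step 2 is incorrect due to a wrong exponent.
The step shows: 2*θ*(tan(θ**2) + 1)
The correct value should be: 2*θ*(tan(θ**2)**2 + 1)

Explanation: The exponent 2 on tan(θ**2) was incorrectly written as 1: the term 2*θ*(tan(θ**2)**2 + 1) was incorrectly written as 2*θ*(tan(θ**2) + 1)
The later steps are derived from this incorrect expression, so the error originates in Step 2.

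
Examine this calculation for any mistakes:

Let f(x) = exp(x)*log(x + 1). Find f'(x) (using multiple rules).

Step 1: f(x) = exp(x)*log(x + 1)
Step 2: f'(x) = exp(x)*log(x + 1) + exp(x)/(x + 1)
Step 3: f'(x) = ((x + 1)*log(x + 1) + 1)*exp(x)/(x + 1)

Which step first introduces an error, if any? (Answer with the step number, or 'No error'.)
No error

All steps in this derivation are correct.
The final answer f'(x) = ((x + 1)*log(x + 1) + 1)*exp(x)/(x + 1) is valid.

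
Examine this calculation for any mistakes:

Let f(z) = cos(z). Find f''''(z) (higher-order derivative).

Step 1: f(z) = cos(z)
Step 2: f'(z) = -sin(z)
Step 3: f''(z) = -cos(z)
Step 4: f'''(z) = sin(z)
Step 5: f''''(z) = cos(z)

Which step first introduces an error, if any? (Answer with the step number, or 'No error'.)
No error

All steps in this derivation are correct.
The final answer f''''(z) = cos(z) is valid.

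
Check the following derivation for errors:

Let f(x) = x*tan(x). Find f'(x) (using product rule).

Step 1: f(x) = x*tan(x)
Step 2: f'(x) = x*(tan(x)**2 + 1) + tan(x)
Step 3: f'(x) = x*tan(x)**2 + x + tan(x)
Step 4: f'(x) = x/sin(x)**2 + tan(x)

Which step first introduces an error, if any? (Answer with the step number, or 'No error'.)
Step 4

Step 4 is incorrect due to a wrong trig function.
The step shows: x/sin(x)**2 + tan(x)
The correct value should be: x/cos(x)**2 + tan(x)

Explanation: cos(x) was incorrectly written as sin(x): the term x/cos(x)**2 was incorrectly written as x/sin(x)**2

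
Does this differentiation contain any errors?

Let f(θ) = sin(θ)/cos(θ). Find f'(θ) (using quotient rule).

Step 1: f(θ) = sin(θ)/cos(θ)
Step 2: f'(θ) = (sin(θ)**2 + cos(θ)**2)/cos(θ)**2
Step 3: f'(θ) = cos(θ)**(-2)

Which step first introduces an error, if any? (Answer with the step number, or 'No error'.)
No error

All steps in this derivation are correct.
The final answer f'(θ) = cos(θ)**(-2) is valid.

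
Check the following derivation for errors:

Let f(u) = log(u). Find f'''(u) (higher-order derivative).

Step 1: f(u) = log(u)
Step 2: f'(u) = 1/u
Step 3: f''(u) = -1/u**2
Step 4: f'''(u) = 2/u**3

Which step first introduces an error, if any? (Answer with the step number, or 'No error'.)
No error

All steps in this derivation are correct.
The final answer f'''(u) = 2/u**3 is valid.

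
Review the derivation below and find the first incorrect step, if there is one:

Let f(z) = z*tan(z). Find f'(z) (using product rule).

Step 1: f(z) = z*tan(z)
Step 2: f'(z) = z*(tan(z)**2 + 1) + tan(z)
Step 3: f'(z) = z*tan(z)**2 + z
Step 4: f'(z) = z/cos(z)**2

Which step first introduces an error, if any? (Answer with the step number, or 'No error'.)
Step 3

Step 3 is incorrect due to a dropped term.
The step shows: z*tan(z)**2 + z
The correct value should be: z*tan(z)**2 + z + tan(z)

Explanation: A term was dropped: the term tan(z) was incorrectly omitted
The later steps are derived from this incorrect expression, so the error originates in Step 3.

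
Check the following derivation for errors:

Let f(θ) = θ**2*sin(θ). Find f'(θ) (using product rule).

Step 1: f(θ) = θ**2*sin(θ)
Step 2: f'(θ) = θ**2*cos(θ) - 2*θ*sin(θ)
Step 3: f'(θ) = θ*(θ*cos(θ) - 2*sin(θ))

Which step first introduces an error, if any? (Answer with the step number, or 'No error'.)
Step 2

Step 2 is incorrect due to a sign flip.
The step shows: θ**2*cos(θ) - 2*θ*sin(θ)
The correct value should be: θ**2*cos(θ) + 2*θ*sin(θ)

Explanation: The sign of one term was flipped: the term 2*θ*sin(θ) was incorrectly written as -2*θ*sin(θ)
The later steps are derived from this incorrect expression, so the error originates in Step 2.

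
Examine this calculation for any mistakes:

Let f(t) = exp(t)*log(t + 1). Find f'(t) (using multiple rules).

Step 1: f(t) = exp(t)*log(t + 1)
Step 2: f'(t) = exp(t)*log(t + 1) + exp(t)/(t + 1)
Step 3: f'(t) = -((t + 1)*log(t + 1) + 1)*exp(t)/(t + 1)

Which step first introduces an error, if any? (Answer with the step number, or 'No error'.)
Step 3

Step 3 is incorrect due to a sign flip.
The step shows: -((t + 1)*log(t + 1) + 1)*exp(t)/(t + 1)
The correct value should be: ((t + 1)*log(t + 1) + 1)*exp(t)/(t + 1)

Explanation: The sign of the whole expression was flipped: the term ((t + 1)*log(t + 1) + 1)*exp(t)/(t + 1) was incorrectly written as -((t + 1)*log(t + 1) + 1)*exp(t)/(t + 1)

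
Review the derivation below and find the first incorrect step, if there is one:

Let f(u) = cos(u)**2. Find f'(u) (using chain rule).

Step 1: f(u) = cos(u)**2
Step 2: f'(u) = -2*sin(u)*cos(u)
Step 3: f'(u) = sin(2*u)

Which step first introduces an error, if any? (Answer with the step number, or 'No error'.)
Step 3

Step 3 is incorrect due to a sign flip.
The step shows: sin(2*u)
The correct value should be: -sin(2*u)

Explanation: The sign of the whole expression was flipped: the term -sin(2*u) was incorrectly written as sin(2*u)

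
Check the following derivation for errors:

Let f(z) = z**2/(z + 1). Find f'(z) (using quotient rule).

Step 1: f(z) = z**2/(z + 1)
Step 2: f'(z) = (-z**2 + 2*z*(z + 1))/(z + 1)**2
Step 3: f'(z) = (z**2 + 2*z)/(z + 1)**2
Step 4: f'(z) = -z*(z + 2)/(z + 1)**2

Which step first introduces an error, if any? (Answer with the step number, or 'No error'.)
Step 4

Step 4 is incorrect due to a sign flip.
The step shows: -z*(z + 2)/(z + 1)**2
The correct value should be: z*(z + 2)/(z + 1)**2

Explanation: The sign of the whole expression was flipped: the term z*(z + 2)/(z + 1)**2 was incorrectly written as -z*(z + 2)/(z + 1)**2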